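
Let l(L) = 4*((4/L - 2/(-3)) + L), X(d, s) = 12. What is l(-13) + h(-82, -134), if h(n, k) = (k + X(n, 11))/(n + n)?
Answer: -159325/3198 ≈ -49.820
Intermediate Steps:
h(n, k) = (12 + k)/(2*n) (h(n, k) = (k + 12)/(n + n) = (12 + k)/((2*n)) = (12 + k)*(1/(2*n)) = (12 + k)/(2*n))
l(L) = 8/3 + 4*L + 16/L (l(L) = 4*((4/L - 2*(-⅓)) + L) = 4*((4/L + ⅔) + L) = 4*((⅔ + 4/L) + L) = 4*(⅔ + L + 4/L) = 8/3 + 4*L + 16/L)
l(-13) + h(-82, -134) = (8/3 + 4*(-13) + 16/(-13)) + (½)*(12 - 134)/(-82) = (8/3 - 52 + 16*(-1/13)) + (½)*(-1/82)*(-122) = (8/3 - 52 - 16/13) + 61/82 = -1972/39 + 61/82 = -159325/3198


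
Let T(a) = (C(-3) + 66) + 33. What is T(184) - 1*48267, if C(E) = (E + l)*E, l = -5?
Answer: -48144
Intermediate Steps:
C(E) = E*(-5 + E) (C(E) = (E - 5)*E = (-5 + E)*E = E*(-5 + E))
T(a) = 123 (T(a) = (-3*(-5 - 3) + 66) + 33 = (-3*(-8) + 66) + 33 = (24 + 66) + 33 = 90 + 33 = 123)
T(184) - 1*48267 = 123 - 1*48267 = 123 - 48267 = -48144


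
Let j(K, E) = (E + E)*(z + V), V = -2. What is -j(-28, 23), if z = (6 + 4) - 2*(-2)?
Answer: -552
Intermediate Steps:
z = 14 (z = 10 + 4 = 14)
j(K, E) = 24*E (j(K, E) = (E + E)*(14 - 2) = (2*E)*12 = 24*E)
-j(-28, 23) = -24*23 = -1*552 = -552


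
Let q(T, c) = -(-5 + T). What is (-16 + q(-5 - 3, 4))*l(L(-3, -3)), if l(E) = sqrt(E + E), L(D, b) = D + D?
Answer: -6*I*sqrt(3) ≈ -10.392*I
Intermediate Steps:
q(T, c) = 5 - T
L(D, b) = 2*D
l(E) = sqrt(2)*sqrt(E) (l(E) = sqrt(2*E) = sqrt(2)*sqrt(E))
(-16 + q(-5 - 3, 4))*l(L(-3, -3)) = (-16 + (5 - (-5 - 3)))*(sqrt(2)*sqrt(2*(-3))) = (-16 + (5 - 1*(-8)))*(sqrt(2)*sqrt(-6)) = (-16 + (5 + 8))*(sqrt(2)*(I*sqrt(6))) = (-16 + 13)*(2*I*sqrt(3)) = -6*I*sqrt(3)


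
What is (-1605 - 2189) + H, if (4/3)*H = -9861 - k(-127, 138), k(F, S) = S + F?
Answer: -11198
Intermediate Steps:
k(F, S) = F + S
H = -7404 (H = 3*(-9861 - (-127 + 138))/4 = 3*(-9861 - 1*11)/4 = 3*(-9861 - 11)/4 = (3/4)*(-9872) = -7404)
(-1605 - 2189) + H = (-1605 - 2189) - 7404 = -3794 - 7404 = -11198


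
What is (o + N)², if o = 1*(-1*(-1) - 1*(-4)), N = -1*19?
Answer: 196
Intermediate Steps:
N = -19
o = 5 (o = 1*(1 + 4) = 1*5 = 5)
(o + N)² = (5 - 19)² = (-14)² = 196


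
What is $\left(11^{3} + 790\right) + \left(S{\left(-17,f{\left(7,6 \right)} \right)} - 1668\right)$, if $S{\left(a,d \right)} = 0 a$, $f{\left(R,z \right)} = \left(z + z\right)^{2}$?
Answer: $453$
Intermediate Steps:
$f{\left(R,z \right)} = 4 z^{2}$ ($f{\left(R,z \right)} = \left(2 z\right)^{2} = 4 z^{2}$)
$S{\left(a,d \right)} = 0$
$\left(11^{3} + 790\right) + \left(S{\left(-17,f{\left(7,6 \right)} \right)} - 1668\right) = \left(11^{3} + 790\right) + \left(0 - 1668\right) = \left(1331 + 790\right) - 1668 = 2121 - 1668 = 453$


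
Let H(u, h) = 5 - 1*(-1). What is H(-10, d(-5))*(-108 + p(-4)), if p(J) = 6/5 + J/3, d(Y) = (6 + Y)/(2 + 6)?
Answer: -3244/5 ≈ -648.80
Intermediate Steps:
d(Y) = ¾ + Y/8 (d(Y) = (6 + Y)/8 = (6 + Y)*(⅛) = ¾ + Y/8)
H(u, h) = 6 (H(u, h) = 5 + 1 = 6)
p(J) = 6/5 + J/3 (p(J) = 6*(⅕) + J*(⅓) = 6/5 + J/3)
H(-10, d(-5))*(-108 + p(-4)) = 6*(-108 + (6/5 + (⅓)*(-4))) = 6*(-108 + (6/5 - 4/3)) = 6*(-108 - 2/15) = 6*(-1622/15) = -3244/5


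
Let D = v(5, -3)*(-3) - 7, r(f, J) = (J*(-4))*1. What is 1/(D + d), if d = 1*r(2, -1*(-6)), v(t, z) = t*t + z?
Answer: -1/97 ≈ -0.010309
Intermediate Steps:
v(t, z) = z + t**2 (v(t, z) = t**2 + z = z + t**2)
r(f, J) = -4*J (r(f, J) = -4*J*1 = -4*J)
D = -73 (D = (-3 + 5**2)*(-3) - 7 = (-3 + 25)*(-3) - 7 = 22*(-3) - 7 = -66 - 7 = -73)
d = -24 (d = 1*(-(-4)*(-6)) = 1*(-4*6) = 1*(-24) = -24)
1/(D + d) = 1/(-73 - 24) = 1/(-97) = -1/97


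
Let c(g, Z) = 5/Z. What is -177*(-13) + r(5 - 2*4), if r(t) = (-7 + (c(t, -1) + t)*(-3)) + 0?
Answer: 2318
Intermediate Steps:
r(t) = 8 - 3*t (r(t) = (-7 + (5/(-1) + t)*(-3)) + 0 = (-7 + (5*(-1) + t)*(-3)) + 0 = (-7 + (-5 + t)*(-3)) + 0 = (-7 + (15 - 3*t)) + 0 = (8 - 3*t) + 0 = 8 - 3*t)
-177*(-13) + r(5 - 2*4) = -177*(-13) + (8 - 3*(5 - 2*4)) = 2301 + (8 - 3*(5 - 8)) = 2301 + (8 - 3*(-3)) = 2301 + (8 + 9) = 2301 + 17 = 2318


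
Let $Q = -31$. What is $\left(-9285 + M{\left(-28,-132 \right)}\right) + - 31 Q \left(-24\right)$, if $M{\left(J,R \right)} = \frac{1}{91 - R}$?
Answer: $- \frac{7213826}{223} \approx -32349.0$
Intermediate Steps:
$\left(-9285 + M{\left(-28,-132 \right)}\right) + - 31 Q \left(-24\right) = \left(-9285 - \frac{1}{-91 - 132}\right) + \left(-31\right) \left(-31\right) \left(-24\right) = \left(-9285 - \frac{1}{-223}\right) + 961 \left(-24\right) = \left(-9285 - - \frac{1}{223}\right) - 23064 = \left(-9285 + \frac{1}{223}\right) - 23064 = - \frac{2070554}{223} - 23064 = - \frac{7213826}{223}$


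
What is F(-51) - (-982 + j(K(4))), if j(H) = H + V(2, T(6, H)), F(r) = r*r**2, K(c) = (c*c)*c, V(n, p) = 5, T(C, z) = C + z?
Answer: -131738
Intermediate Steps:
K(c) = c**3 (K(c) = c**2*c = c**3)
F(r) = r**3
j(H) = 5 + H (j(H) = H + 5 = 5 + H)
F(-51) - (-982 + j(K(4))) = (-51)**3 - (-982 + (5 + 4**3)) = -132651 - (-982 + (5 + 64)) = -132651 - (-982 + 69) = -132651 - 1*(-913) = -132651 + 913 = -131738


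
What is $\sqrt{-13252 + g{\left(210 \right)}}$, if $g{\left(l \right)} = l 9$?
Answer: $i \sqrt{11362} \approx 106.59 i$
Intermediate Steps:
$g{\left(l \right)} = 9 l$
$\sqrt{-13252 + g{\left(210 \right)}} = \sqrt{-13252 + 9 \cdot 210} = \sqrt{-13252 + 1890} = \sqrt{-11362} = i \sqrt{11362}$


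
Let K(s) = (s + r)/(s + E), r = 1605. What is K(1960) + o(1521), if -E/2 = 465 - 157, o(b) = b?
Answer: 2047789/1344 ≈ 1523.7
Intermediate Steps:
E = -616 (E = -2*(465 - 157) = -2*308 = -616)
K(s) = (1605 + s)/(-616 + s) (K(s) = (s + 1605)/(s - 616) = (1605 + s)/(-616 + s))
K(1960) + o(1521) = (1605 + 1960)/(-616 + 1960) + 1521 = 3565/1344 + 1521 = 2047789/1344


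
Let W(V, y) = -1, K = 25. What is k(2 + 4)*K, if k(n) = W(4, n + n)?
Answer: -25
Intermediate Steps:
k(n) = -1
k(2 + 4)*K = -1*25 = -25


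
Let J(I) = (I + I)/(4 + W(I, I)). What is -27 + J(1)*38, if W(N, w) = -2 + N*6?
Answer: -35/2 ≈ -17.500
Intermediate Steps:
W(N, w) = -2 + 6*N
J(I) = 2*I/(2 + 6*I) (J(I) = (I + I)/(4 + (-2 + 6*I)) = (2*I)/(2 + 6*I) = 2*I/(2 + 6*I))
-27 + J(1)*38 = -27 + (1/(1 + 3*1))*38 = -27 + (1/(1 + 3))*38 = -27 + (1/4)*38 = -27 + 19/2 = -35/2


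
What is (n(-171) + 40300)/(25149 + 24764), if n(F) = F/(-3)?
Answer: 40357/49913 ≈ 0.80855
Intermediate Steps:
n(F) = -F/3 (n(F) = F*(-⅓) = -F/3)
(n(-171) + 40300)/(25149 + 24764) = (-⅓*(-171) + 40300)/(25149 + 24764) = (57 + 40300)/49913 = 40357*(1/49913) = 40357/49913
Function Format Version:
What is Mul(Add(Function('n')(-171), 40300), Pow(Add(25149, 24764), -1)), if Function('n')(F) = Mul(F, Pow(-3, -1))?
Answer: Rational(40357, 49913) ≈ 0.80855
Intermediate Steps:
Function('n')(F) = Mul(Rational(-1, 3), F) (Function('n')(F) = Mul(F, Rational(-1, 3)) = Mul(Rational(-1, 3), F))
Mul(Add(Function('n')(-171), 40300), Pow(Add(25149, 24764), -1)) = Mul(Add(Mul(Rational(-1, 3), -171), 40300), Pow(Add(25149, 24764), -1)) = Mul(Add(57, 40300), Pow(49913, -1)) = Mul(40357, Rational(1, 49913)) = Rational(40357, 49913)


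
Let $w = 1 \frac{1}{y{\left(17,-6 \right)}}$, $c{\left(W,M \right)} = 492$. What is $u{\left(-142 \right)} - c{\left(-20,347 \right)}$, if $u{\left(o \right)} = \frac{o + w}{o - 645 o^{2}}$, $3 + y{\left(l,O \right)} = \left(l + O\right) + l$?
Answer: $- \frac{159972837051}{325148050} \approx -492.0$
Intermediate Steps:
$y{\left(l,O \right)} = -3 + O + 2 l$ ($y{\left(l,O \right)} = -3 + \left(\left(l + O\right) + l\right) = -3 + \left(\left(O + l\right) + l\right) = -3 + \left(O + 2 l\right) = -3 + O + 2 l$)
$w = \frac{1}{25}$ ($w = 1 \frac{1}{-3 - 6 + 2 \cdot 17} = 1 \frac{1}{-3 - 6 + 34} = 1 \cdot \frac{1}{25} = \frac{1}{25} \approx 0.04$)
$u{\left(o \right)} = \frac{\frac{1}{25} + o}{o - 645 o^{2}}$ ($u{\left(o \right)} = \frac{o + \frac{1}{25}}{o - 645 o^{2}} = \frac{\frac{1}{25} + o}{o - 645 o^{2}}$)
$u{\left(-142 \right)} - c{\left(-20,347 \right)} = \frac{- \frac{1}{25} - -142}{\left(-142\right) \left(-1 + 645 \left(-142\right)\right)} - 492 = - \frac{- \frac{1}{25} + 142}{142 \left(-1 - 91590\right)} - 492 = \left(- \frac{1}{142}\right) \frac{1}{-91591} \cdot \frac{3549}{25} - 492 = \left(- \frac{1}{142}\right) \left(- \frac{1}{91591}\right) \frac{3549}{25} - 492 = \frac{3549}{325148050} - 492 = - \frac{159972837051}{325148050}$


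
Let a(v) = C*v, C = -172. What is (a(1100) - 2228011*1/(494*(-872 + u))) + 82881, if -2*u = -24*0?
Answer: -45796594981/430768 ≈ -1.0631e+5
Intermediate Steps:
a(v) = -172*v
u = 0 (u = -(-12)*0 = -½*0 = 0)
(a(1100) - 2228011*1/(494*(-872 + u))) + 82881 = (-172*1100 - 2228011*1/(494*(-872 + 0))) + 82881 = (-189200 - 2228011/(494*(-872))) + 82881 = (-189200 - 2228011/(-430768)) + 82881 = (-189200 - 2228011*(-1/430768)) + 82881 = (-189200 + 2228011/430768) + 82881 = -81499077589/430768 + 82881 = -45796594981/430768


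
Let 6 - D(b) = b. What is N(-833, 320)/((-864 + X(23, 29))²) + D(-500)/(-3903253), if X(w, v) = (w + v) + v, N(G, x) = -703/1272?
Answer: -397347686107/3043948760673624 ≈ -0.00013054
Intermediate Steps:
D(b) = 6 - b
N(G, x) = -703/1272 (N(G, x) = -703*1/1272 = -703/1272)
X(w, v) = w + 2*v (X(w, v) = (v + w) + v = w + 2*v)
N(-833, 320)/((-864 + X(23, 29))²) + D(-500)/(-3903253) = -703/(1272*(-864 + (23 + 2*29))²) + (6 - 1*(-500))/(-3903253) = -703/(1272*(-864 + (23 + 58))²) + (6 + 500)*(-1/3903253) = -703/(1272*(-864 + 81)²) + 506*(-1/3903253) = -703/(1272*((-783)²)) - 506/3903253 = -703/1272/613089 - 506/3903253 = -703/1272*1/613089 - 506/3903253 = -703/779849208 - 506/3903253 = -397347686107/3043948760673624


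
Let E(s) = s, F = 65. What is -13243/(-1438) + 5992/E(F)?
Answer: 9477291/93470 ≈ 101.39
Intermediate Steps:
-13243/(-1438) + 5992/E(F) = -13243/(-1438) + 5992/65 = -13243*(-1/1438) + 5992*(1/65) = 13243/1438 + 5992/65 = 9477291/93470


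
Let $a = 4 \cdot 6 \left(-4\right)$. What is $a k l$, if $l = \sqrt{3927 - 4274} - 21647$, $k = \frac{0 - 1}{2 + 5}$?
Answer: $- \frac{2078112}{7} + \frac{96 i \sqrt{347}}{7} \approx -2.9687 \cdot 10^{5} + 255.47 i$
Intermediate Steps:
$k = - \frac{1}{7} \approx -0.14286$
$a = -96$ ($a = 24 \left(-4\right) = -96$)
$l = -21647 + i \sqrt{347}$ ($l = \sqrt{-347} - 21647 = i \sqrt{347} - 21647 = -21647 + i \sqrt{347} \approx -21647.0 + 18.628 i$)
$a k l = \left(-96\right) \left(- \frac{1}{7}\right) \left(-21647 + i \sqrt{347}\right) = \frac{96 \left(-21647 + i \sqrt{347}\right)}{7} = - \frac{2078112}{7} + \frac{96 i \sqrt{347}}{7}$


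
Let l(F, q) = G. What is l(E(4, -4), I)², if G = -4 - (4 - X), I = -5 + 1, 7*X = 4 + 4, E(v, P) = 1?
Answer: 2304/49 ≈ 47.020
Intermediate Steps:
X = 8/7 (X = (4 + 4)/7 = (⅐)*8 = 8/7 ≈ 1.1429)
I = -4
G = -48/7 (G = -4 - (4 - 1*8/7) = -4 - (4 - 8/7) = -4 - 1*20/7 = -4 - 20/7 = -48/7 ≈ -6.8571)
l(F, q) = -48/7
l(E(4, -4), I)² = (-48/7)² = 2304/49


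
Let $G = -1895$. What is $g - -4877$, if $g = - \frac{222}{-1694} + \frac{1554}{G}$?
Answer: $\frac{7826796112}{1605065} \approx 4876.3$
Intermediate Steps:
$g = - \frac{1105893}{1605065}$ ($g = - \frac{222}{-1694} + \frac{1554}{-1895} = \left(-222\right) \left(- \frac{1}{1694}\right) + 1554 \left(- \frac{1}{1895}\right) = \frac{111}{847} - \frac{1554}{1895} = - \frac{1105893}{1605065} \approx -0.689$)
$g - -4877 = - \frac{1105893}{1605065} - -4877 = - \frac{1105893}{1605065} + 4877 = \frac{7826796112}{1605065}$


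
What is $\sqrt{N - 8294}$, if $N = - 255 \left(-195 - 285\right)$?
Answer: $\sqrt{114106} \approx 337.8$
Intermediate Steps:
$N = 122400$ ($N = \left(-255\right) \left(-480\right) = 122400$)
$\sqrt{N - 8294} = \sqrt{122400 - 8294} = \sqrt{114106}$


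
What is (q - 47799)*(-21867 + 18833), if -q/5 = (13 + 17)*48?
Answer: 166866966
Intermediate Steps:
q = -7200 (q = -5*(13 + 17)*48 = -150*48 = -5*1440 = -7200)
(q - 47799)*(-21867 + 18833) = (-7200 - 47799)*(-21867 + 18833) = -54999*(-3034) = 166866966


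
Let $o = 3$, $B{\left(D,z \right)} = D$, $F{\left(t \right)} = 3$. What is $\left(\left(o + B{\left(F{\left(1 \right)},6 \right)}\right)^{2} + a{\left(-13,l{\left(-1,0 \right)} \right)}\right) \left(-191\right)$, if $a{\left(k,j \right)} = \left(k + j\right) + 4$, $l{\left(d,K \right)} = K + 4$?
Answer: $-5921$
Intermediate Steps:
$l{\left(d,K \right)} = 4 + K$
$a{\left(k,j \right)} = 4 + j + k$ ($a{\left(k,j \right)} = \left(j + k\right) + 4 = 4 + j + k$)
$\left(\left(o + B{\left(F{\left(1 \right)},6 \right)}\right)^{2} + a{\left(-13,l{\left(-1,0 \right)} \right)}\right) \left(-191\right) = \left(\left(3 + 3\right)^{2} + \left(4 + \left(4 + 0\right) - 13\right)\right) \left(-191\right) = \left(6^{2} + \left(4 + 4 - 13\right)\right) \left(-191\right) = \left(36 - 5\right) \left(-191\right) = 31 \left(-191\right) = -5921$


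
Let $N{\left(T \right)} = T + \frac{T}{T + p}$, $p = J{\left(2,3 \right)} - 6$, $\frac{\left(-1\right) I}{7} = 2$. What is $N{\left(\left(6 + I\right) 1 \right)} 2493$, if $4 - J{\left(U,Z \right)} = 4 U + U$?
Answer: $- \frac{94734}{5} \approx -18947.0$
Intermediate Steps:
$I = -14$ ($I = \left(-7\right) 2 = -14$)
$J{\left(U,Z \right)} = 4 - 5 U$ ($J{\left(U,Z \right)} = 4 - \left(4 U + U\right) = 4 - 5 U$)
$p = -12$ ($p = \left(4 - 10\right) - 6 = -6 - 6 = -12$)
$N{\left(T \right)} = T + \frac{T}{-12 + T}$ ($N{\left(T \right)} = T + \frac{T}{T - 12} = T + \frac{T}{-12 + T}$)
$N{\left(\left(6 + I\right) 1 \right)} 2493 = \frac{\left(6 - 14\right) 1 \left(-11 + \left(6 - 14\right) 1\right)}{-12 + \left(6 - 14\right) 1} \cdot 2493 = \frac{\left(-8\right) 1 \left(-11 - 8\right)}{-12 - 8} \cdot 2493 = - \frac{8 \left(-11 - 8\right)}{-12 - 8} \cdot 2493 = \left(-8\right) \frac{1}{-20} \left(-19\right) 2493 = \left(-8\right) \left(- \frac{1}{20}\right) \left(-19\right) 2493 = \left(- \frac{38}{5}\right) 2493 = - \frac{94734}{5}$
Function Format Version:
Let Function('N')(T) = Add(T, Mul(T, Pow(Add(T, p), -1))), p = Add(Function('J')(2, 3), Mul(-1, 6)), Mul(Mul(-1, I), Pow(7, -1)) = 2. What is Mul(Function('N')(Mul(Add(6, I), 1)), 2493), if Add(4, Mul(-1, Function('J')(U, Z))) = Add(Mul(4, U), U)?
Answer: Rational(-94734, 5) ≈ -18947.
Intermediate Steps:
I = -14 (I = Mul(-7, 2) = -14)
Function('J')(U, Z) = Add(4, Mul(-5, U)) (Function('J')(U, Z) = Add(4, Mul(-1, Add(Mul(4, U), U))) = Add(4, Mul(-1, Mul(5, U))) = Add(4, Mul(-5, U)))
p = -12 (p = Add(Add(4, Mul(-5, 2)), Mul(-1, 6)) = Add(Add(4, -10), -6) = Add(-6, -6) = -12)
Function('N')(T) = Add(T, Mul(T, Pow(Add(-12, T), -1))) (Function('N')(T) = Add(T, Mul(T, Pow(Add(T, -12), -1))) = Add(T, Mul(T, Pow(Add(-12, T), -1))))
Mul(Function('N')(Mul(Add(6, I), 1)), 2493) = Mul(Mul(Mul(Add(6, -14), 1), Pow(Add(-12, Mul(Add(6, -14), 1)), -1), Add(-11, Mul(Add(6, -14), 1))), 2493) = Mul(Mul(Mul(-8, 1), Pow(Add(-12, Mul(-8, 1)), -1), Add(-11, Mul(-8, 1))), 2493) = Mul(Mul(-8, Pow(Add(-12, -8), -1), Add(-11, -8)), 2493) = Mul(Mul(-8, Pow(-20, -1), -19), 2493) = Mul(Mul(-8, Rational(-1, 20), -19), 2493) = Mul(Rational(-38, 5), 2493) = Rational(-94734, 5)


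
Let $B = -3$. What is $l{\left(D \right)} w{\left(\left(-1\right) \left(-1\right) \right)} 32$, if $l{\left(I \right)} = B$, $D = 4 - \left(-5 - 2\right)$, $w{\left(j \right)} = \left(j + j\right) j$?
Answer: $-192$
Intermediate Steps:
$w{\left(j \right)} = 2 j^{2}$ ($w{\left(j \right)} = 2 j j = 2 j^{2}$)
$D = 11$ ($D = 4 - \left(-5 - 2\right) = 4 - -7 = 4 + 7 = 11$)
$l{\left(I \right)} = -3$
$l{\left(D \right)} w{\left(\left(-1\right) \left(-1\right) \right)} 32 = - 3 \cdot 2 \left(\left(-1\right) \left(-1\right)\right)^{2} \cdot 32 = - 3 \cdot 2 \cdot 1^{2} \cdot 32 = - 3 \cdot 2 \cdot 1 \cdot 32 = \left(-3\right) 2 \cdot 32 = \left(-6\right) 32 = -192$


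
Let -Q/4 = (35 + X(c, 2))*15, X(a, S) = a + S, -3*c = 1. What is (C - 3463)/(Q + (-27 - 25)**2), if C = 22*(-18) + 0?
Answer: -3859/504 ≈ -7.6567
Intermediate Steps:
c = -1/3 (c = -1/3*1 = -1/3 ≈ -0.33333)
X(a, S) = S + a
Q = -2200 (Q = -4*(35 + (2 - 1/3))*15 = -4*(35 + 5/3)*15 = -440*15/3 = -4*550 = -2200)
C = -396 (C = -396 + 0 = -396)
(C - 3463)/(Q + (-27 - 25)**2) = (-396 - 3463)/(-2200 + (-27 - 25)**2) = -3859/(-2200 + (-52)**2) = -3859/(-2200 + 2704) = -3859/504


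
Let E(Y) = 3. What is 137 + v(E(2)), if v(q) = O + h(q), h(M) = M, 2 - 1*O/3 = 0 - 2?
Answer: 152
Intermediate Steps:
O = 12 (O = 6 - 3*(0 - 2) = 6 - 3*(-2) = 6 + 6 = 12)
v(q) = 12 + q
137 + v(E(2)) = 137 + (12 + 3) = 137 + 15 = 152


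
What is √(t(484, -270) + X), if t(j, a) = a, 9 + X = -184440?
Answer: I*√184719 ≈ 429.79*I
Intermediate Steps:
X = -184449 (X = -9 - 184440 = -184449)
√(t(484, -270) + X) = √(-270 - 184449) = √(-184719) = I*√184719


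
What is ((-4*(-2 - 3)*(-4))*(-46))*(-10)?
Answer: -36800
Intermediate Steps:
((-4*(-2 - 3)*(-4))*(-46))*(-10) = ((-4*(-5)*(-4))*(-46))*(-10) = ((20*(-4))*(-46))*(-10) = -80*(-46)*(-10) = 3680*(-10) = -36800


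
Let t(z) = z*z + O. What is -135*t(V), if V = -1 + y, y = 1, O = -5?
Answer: 675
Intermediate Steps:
V = 0 (V = -1 + 1 = 0)
t(z) = -5 + z² (t(z) = z*z - 5 = z² - 5 = -5 + z²)
-135*t(V) = -135*(-5 + 0²) = -135*(-5 + 0) = -135*(-5) = 675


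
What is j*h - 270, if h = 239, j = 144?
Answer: 34146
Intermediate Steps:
j*h - 270 = 144*239 - 270 = 34416 - 270 = 34146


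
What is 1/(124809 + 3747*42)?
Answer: 1/282183 ≈ 3.5438e-6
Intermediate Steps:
1/(124809 + 3747*42) = 1/(124809 + 157374) = 1/282183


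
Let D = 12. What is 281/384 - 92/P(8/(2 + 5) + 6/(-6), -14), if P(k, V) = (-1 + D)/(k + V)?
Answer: 3448453/29568 ≈ 116.63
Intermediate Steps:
P(k, V) = 11/(V + k) (P(k, V) = (-1 + 12)/(k + V) = 11/(V + k))
281/384 - 92/P(8/(2 + 5) + 6/(-6), -14) = 281/384 - (-1380/11 + 736/(11*(2 + 5))) = 281*(1/384) - 92/(11/(-14 + (8/7 + 6*(-1/6)))) = 281/384 - 92/(11/(-14 + (8*(1/7) - 1))) = 281/384 - 92/(11/(-14 + (8/7 - 1))) = 281/384 - 92/(11/(-14 + 1/7)) = 281/384 - 92/(11/(-97/7)) = 281/384 - 92/(11*(-7/97)) = 281/384 - 92/(-77/97) = 281/384 - 92*(-97/77) = 281/384 + 8924/77 = 3448453/29568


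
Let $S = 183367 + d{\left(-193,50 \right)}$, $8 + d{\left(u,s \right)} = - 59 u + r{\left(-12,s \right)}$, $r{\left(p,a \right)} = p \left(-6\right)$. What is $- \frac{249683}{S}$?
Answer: $- \frac{249683}{194818} \approx -1.2816$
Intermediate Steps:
$r{\left(p,a \right)} = - 6 p$
$d{\left(u,s \right)} = 64 - 59 u$ ($d{\left(u,s \right)} = -8 - \left(-72 + 59 u\right) = 64 - 59 u$)
$S = 194818$ ($S = 183367 + \left(64 - -11387\right) = 183367 + \left(64 + 11387\right) = 183367 + 11451 = 194818$)
$- \frac{249683}{S} = - \frac{249683}{194818}$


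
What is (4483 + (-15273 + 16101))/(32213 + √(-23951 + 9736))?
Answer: 171083243/1037691584 - 5311*I*√14215/1037691584 ≈ 0.16487 - 0.00061021*I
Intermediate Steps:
(4483 + (-15273 + 16101))/(32213 + √(-23951 + 9736)) = (4483 + 828)/(32213 + √(-14215)) = 5311/(32213 + I*√14215)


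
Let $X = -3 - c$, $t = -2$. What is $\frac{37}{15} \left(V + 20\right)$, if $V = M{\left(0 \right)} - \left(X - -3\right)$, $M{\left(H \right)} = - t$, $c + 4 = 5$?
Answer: $\frac{851}{15} \approx 56.733$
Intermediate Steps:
$c = 1$ ($c = -4 + 5 = 1$)
$M{\left(H \right)} = 2$ ($M{\left(H \right)} = \left(-1\right) \left(-2\right) = 2$)
$X = -4$ ($X = -3 - 1 = -4$)
$V = 3$ ($V = 2 - \left(-4 - -3\right) = 2 - \left(-4 + 3\right) = 2 - -1 = 2 + 1 = 3$)
$\frac{37}{15} \left(V + 20\right) = \frac{37}{15} \left(3 + 20\right) = 37 \cdot \frac{1}{15} \cdot 23 = \frac{37}{15} \cdot 23 = \frac{851}{15}$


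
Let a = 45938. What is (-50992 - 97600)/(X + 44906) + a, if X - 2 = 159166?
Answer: 4687301410/102037 ≈ 45937.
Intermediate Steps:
X = 159168 (X = 2 + 159166 = 159168)
(-50992 - 97600)/(X + 44906) + a = (-50992 - 97600)/(159168 + 44906) + 45938 = -148592/204074 + 45938 = -148592*1/204074 + 45938 = -74296/102037 + 45938 = 4687301410/102037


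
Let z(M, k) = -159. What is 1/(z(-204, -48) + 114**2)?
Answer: 1/12837 ≈ 7.7900e-5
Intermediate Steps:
1/(z(-204, -48) + 114**2) = 1/(-159 + 114**2) = 1/(-159 + 12996) = 1/12837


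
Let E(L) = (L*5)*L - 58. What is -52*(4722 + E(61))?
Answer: -1209988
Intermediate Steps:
E(L) = -58 + 5*L**2 (E(L) = (5*L)*L - 58 = 5*L**2 - 58 = -58 + 5*L**2)
-52*(4722 + E(61)) = -52*(4722 + (-58 + 5*61**2)) = -52*(4722 + (-58 + 5*3721)) = -52*(4722 + (-58 + 18605)) = -52*(4722 + 18547) = -52*23269 = -1209988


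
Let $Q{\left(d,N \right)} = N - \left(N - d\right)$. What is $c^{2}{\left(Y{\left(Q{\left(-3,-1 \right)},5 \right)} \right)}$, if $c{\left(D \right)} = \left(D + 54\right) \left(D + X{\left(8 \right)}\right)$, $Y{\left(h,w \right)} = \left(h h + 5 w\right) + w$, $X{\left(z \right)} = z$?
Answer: $19105641$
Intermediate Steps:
$Q{\left(d,N \right)} = d$ ($Q{\left(d,N \right)} = N - \left(N - d\right) = d$)
$Y{\left(h,w \right)} = h^{2} + 6 w$ ($Y{\left(h,w \right)} = \left(h^{2} + 5 w\right) + w = h^{2} + 6 w$)
$c{\left(D \right)} = \left(8 + D\right) \left(54 + D\right)$ ($c{\left(D \right)} = \left(D + 54\right) \left(D + 8\right) = \left(54 + D\right) \left(8 + D\right) = \left(8 + D\right) \left(54 + D\right)$)
$c^{2}{\left(Y{\left(Q{\left(-3,-1 \right)},5 \right)} \right)} = \left(432 + \left(\left(-3\right)^{2} + 6 \cdot 5\right)^{2} + 62 \left(\left(-3\right)^{2} + 6 \cdot 5\right)\right)^{2} = \left(432 + \left(9 + 30\right)^{2} + 62 \left(9 + 30\right)\right)^{2} = \left(432 + 39^{2} + 62 \cdot 39\right)^{2} = \left(432 + 1521 + 2418\right)^{2} = 4371^{2} = 19105641$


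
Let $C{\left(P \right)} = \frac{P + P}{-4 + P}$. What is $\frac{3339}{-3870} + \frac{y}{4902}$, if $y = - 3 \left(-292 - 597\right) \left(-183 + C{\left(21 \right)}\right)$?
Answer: $- \frac{6880769}{69445} \approx -99.082$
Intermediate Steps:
$C{\left(P \right)} = \frac{2 P}{-4 + P}$
$y = - \frac{8185023}{17}$ ($y = - 3 \left(-292 - 597\right) \left(-183 + 2 \cdot 21 \frac{1}{-4 + 21}\right) = - 3 \left(- 889 \left(-183 + 2 \cdot 21 \cdot \frac{1}{17}\right)\right) = - 3 \left(- 889 \left(-183 + \frac{42}{17}\right)\right) = - 3 \left(\left(-889\right) \left(- \frac{3069}{17}\right)\right) = \left(-3\right) \frac{2728341}{17} = - \frac{8185023}{17} \approx -4.8147 \cdot 10^{5}$)
$\frac{3339}{-3870} + \frac{y}{4902} = \frac{3339}{-3870} - \frac{8185023}{17 \cdot 4902} = 3339 \left(- \frac{1}{3870}\right) - \frac{2728341}{27778} = - \frac{371}{430} - \frac{2728341}{27778} = - \frac{6880769}{69445}$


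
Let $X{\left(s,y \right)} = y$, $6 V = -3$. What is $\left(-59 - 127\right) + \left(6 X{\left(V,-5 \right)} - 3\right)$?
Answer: $-219$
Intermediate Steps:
$V = - \frac{1}{2}$ ($V = \frac{1}{6} \left(-3\right) = - \frac{1}{2} \approx -0.5$)
$\left(-59 - 127\right) + \left(6 X{\left(V,-5 \right)} - 3\right) = \left(-59 - 127\right) + \left(6 \left(-5\right) - 3\right) = -186 - 33 = -219$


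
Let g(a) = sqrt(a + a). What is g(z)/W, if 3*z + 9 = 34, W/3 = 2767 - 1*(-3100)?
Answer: 5*sqrt(6)/52803 ≈ 0.00023195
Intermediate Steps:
W = 17601 (W = 3*(2767 - 1*(-3100)) = 3*(2767 + 3100) = 3*5867 = 17601)
z = 25/3 (z = -3 + (1/3)*34 = -3 + 34/3 = 25/3 ≈ 8.3333)
g(a) = sqrt(2)*sqrt(a) (g(a) = sqrt(2*a) = sqrt(2)*sqrt(a))
g(z)/W = (sqrt(2)*sqrt(25/3))/17601 = (sqrt(2)*(5*sqrt(3)/3))*(1/17601) = (5*sqrt(6)/3)*(1/17601) = 5*sqrt(6)/52803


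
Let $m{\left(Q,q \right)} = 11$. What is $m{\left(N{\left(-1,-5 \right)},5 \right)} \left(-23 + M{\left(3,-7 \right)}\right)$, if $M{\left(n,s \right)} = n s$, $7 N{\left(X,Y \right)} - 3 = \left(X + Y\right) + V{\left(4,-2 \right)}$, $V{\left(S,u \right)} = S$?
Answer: $-484$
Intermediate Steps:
$N{\left(X,Y \right)} = 1 + \frac{X}{7} + \frac{Y}{7}$ ($N{\left(X,Y \right)} = \frac{3}{7} + \frac{\left(X + Y\right) + 4}{7} = \frac{3}{7} + \frac{4 + X + Y}{7} = \frac{3}{7} + \left(\frac{4}{7} + \frac{X}{7} + \frac{Y}{7}\right) = 1 + \frac{X}{7} + \frac{Y}{7}$)
$m{\left(N{\left(-1,-5 \right)},5 \right)} \left(-23 + M{\left(3,-7 \right)}\right) = 11 \left(-23 + 3 \left(-7\right)\right) = 11 \left(-23 - 21\right) = 11 \left(-44\right) = -484$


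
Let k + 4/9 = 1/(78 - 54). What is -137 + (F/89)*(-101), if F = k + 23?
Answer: -1042223/6408 ≈ -162.64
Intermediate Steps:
k = -29/72 (k = -4/9 + 1/(78 - 54) = -4/9 + 1/24 = -29/72 ≈ -0.40278)
F = 1627/72 (F = -29/72 + 23 = 1627/72 ≈ 22.597)
-137 + (F/89)*(-101) = -137 + ((1627/72)/89)*(-101) = -137 + ((1627/72)*(1/89))*(-101) = -137 + (1627/6408)*(-101) = -137 - 164327/6408 = -1042223/6408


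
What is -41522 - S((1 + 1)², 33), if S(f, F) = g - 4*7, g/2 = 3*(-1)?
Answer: -41488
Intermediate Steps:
g = -6 (g = 2*(3*(-1)) = 2*(-3) = -6)
S(f, F) = -34 (S(f, F) = -6 - 4*7 = -6 - 28 = -34)
-41522 - S((1 + 1)², 33) = -41522 - 1*(-34) = -41522 + 34 = -41488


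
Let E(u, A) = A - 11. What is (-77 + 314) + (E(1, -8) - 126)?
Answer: 92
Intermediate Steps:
E(u, A) = -11 + A
(-77 + 314) + (E(1, -8) - 126) = (-77 + 314) + ((-11 - 8) - 126) = 237 + (-19 - 126) = 237 - 145 = 92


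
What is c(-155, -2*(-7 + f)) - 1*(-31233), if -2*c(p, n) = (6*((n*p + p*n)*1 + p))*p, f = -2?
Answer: -2635542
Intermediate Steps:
c(p, n) = -p*(6*p + 12*n*p)/2 (c(p, n) = -6*((n*p + p*n)*1 + p)*p/2 = -6*((n*p + n*p)*1 + p)*p/2 = -6*((2*n*p)*1 + p)*p/2 = -6*(2*n*p + p)*p/2 = -6*(p + 2*n*p)*p/2 = -(6*p + 12*n*p)*p/2 = -p*(6*p + 12*n*p)/2)
c(-155, -2*(-7 + f)) - 1*(-31233) = (-155)²*(-3 - (-12)*(-7 - 2)) - 1*(-31233) = 24025*(-3 - (-12)*(-9)) + 31233 = 24025*(-3 - 6*18) + 31233 = 24025*(-3 - 108) + 31233 = 24025*(-111) + 31233 = -2666775 + 31233 = -2635542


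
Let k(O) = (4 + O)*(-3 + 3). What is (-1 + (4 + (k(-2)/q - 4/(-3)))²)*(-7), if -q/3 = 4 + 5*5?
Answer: -1729/9 ≈ -192.11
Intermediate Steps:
q = -87 (q = -3*(4 + 5*5) = -3*(4 + 25) = -3*29 = -87)
k(O) = 0 (k(O) = (4 + O)*0 = 0)
(-1 + (4 + (k(-2)/q - 4/(-3)))²)*(-7) = (-1 + (4 + (0/(-87) - 4/(-3)))²)*(-7) = (-1 + (4 + (0*(-1/87) - 4*(-⅓)))²)*(-7) = (-1 + (4 + (0 + 4/3))²)*(-7) = (-1 + (4 + 4/3)²)*(-7) = (-1 + (16/3)²)*(-7) = (-1 + 256/9)*(-7) = (247/9)*(-7) = -1729/9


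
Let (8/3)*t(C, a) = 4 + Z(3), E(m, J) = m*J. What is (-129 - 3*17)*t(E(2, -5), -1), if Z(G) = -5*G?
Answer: 1485/2 ≈ 742.50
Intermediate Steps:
E(m, J) = J*m
t(C, a) = -33/8 (t(C, a) = 3*(4 - 5*3)/8 = 3*(4 - 15)/8 = (3/8)*(-11) = -33/8)
(-129 - 3*17)*t(E(2, -5), -1) = (-129 - 3*17)*(-33/8) = (-129 - 51)*(-33/8) = -180*(-33/8) = 1485/2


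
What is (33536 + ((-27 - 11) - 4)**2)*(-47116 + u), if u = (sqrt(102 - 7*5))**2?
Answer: -1660829700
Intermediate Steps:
u = 67 (u = (sqrt(102 - 35))**2 = (sqrt(67))**2 = 67)
(33536 + ((-27 - 11) - 4)**2)*(-47116 + u) = (33536 + ((-27 - 11) - 4)**2)*(-47116 + 67) = (33536 + (-38 - 4)**2)*(-47049) = (33536 + (-42)**2)*(-47049) = (33536 + 1764)*(-47049) = 35300*(-47049) = -1660829700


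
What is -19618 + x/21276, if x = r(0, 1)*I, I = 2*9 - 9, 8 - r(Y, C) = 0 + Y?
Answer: -11594236/591 ≈ -19618.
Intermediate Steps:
r(Y, C) = 8 - Y (r(Y, C) = 8 - (0 + Y) = 8 - Y)
I = 9 (I = 18 - 9 = 9)
x = 72 (x = (8 - 1*0)*9 = (8 + 0)*9 = 8*9 = 72)
-19618 + x/21276 = -19618 + 72/21276 = -19618 + 72*(1/21276) = -19618 + 2/591 = -11594236/591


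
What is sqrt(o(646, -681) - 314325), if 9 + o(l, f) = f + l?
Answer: I*sqrt(314369) ≈ 560.69*I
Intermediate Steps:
o(l, f) = -9 + f + l (o(l, f) = -9 + (f + l) = -9 + f + l)
sqrt(o(646, -681) - 314325) = sqrt((-9 - 681 + 646) - 314325) = sqrt(-44 - 314325) = sqrt(-314369) = I*sqrt(314369)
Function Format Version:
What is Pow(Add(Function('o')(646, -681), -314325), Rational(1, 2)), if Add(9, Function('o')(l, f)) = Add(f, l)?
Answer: Mul(I, Pow(314369, Rational(1, 2))) ≈ Mul(560.69, I)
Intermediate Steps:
Function('o')(l, f) = Add(-9, f, l) (Function('o')(l, f) = Add(-9, Add(f, l)) = Add(-9, f, l))
Pow(Add(Function('o')(646, -681), -314325), Rational(1, 2)) = Pow(Add(Add(-9, -681, 646), -314325), Rational(1, 2)) = Pow(Add(-44, -314325), Rational(1, 2)) = Pow(-314369, Rational(1, 2)) = Mul(I, Pow(314369, Rational(1, 2)))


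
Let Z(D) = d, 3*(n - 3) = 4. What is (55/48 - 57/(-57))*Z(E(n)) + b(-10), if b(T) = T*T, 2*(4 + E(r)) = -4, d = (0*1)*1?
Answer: 100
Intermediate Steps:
n = 13/3 (n = 3 + (⅓)*4 = 3 + 4/3 = 13/3 ≈ 4.3333)
d = 0 (d = 0*1 = 0)
E(r) = -6 (E(r) = -4 + (½)*(-4) = -4 - 2 = -6)
b(T) = T²
Z(D) = 0
(55/48 - 57/(-57))*Z(E(n)) + b(-10) = (55/48 - 57/(-57))*0 + (-10)² = (55*(1/48) - 57*(-1/57))*0 + 100 = (55/48 + 1)*0 + 100 = (103/48)*0 + 100 = 0 + 100 = 100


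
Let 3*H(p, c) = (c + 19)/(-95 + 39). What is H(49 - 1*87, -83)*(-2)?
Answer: -16/21 ≈ -0.76190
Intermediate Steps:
H(p, c) = -19/168 - c/168 (H(p, c) = ((c + 19)/(-95 + 39))/3 = ((19 + c)/(-56))/3 = ((19 + c)*(-1/56))/3 = (-19/56 - c/56)/3 = -19/168 - c/168)
H(49 - 1*87, -83)*(-2) = (-19/168 - 1/168*(-83))*(-2) = (-19/168 + 83/168)*(-2) = (8/21)*(-2) = -16/21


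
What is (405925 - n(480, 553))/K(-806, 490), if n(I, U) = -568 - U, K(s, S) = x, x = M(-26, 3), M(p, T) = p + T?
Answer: -407046/23 ≈ -17698.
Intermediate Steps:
M(p, T) = T + p
x = -23 (x = 3 - 26 = -23)
K(s, S) = -23
(405925 - n(480, 553))/K(-806, 490) = (405925 - (-568 - 1*553))/(-23) = (405925 - (-568 - 553))*(-1/23) = (405925 - 1*(-1121))*(-1/23) = (405925 + 1121)*(-1/23) = 407046*(-1/23) = -407046/23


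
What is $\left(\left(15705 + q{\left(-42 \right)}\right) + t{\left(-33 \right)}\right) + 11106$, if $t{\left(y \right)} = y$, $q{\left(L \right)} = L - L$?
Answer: $26778$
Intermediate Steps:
$q{\left(L \right)} = 0$
$\left(\left(15705 + q{\left(-42 \right)}\right) + t{\left(-33 \right)}\right) + 11106 = \left(\left(15705 + 0\right) - 33\right) + 11106 = \left(15705 - 33\right) + 11106 = 15672 + 11106 = 26778$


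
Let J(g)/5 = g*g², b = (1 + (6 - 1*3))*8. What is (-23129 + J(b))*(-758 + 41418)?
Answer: 5721309260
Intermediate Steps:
b = 32 (b = (1 + (6 - 3))*8 = (1 + 3)*8 = 4*8 = 32)
J(g) = 5*g³ (J(g) = 5*(g*g²) = 5*g³)
(-23129 + J(b))*(-758 + 41418) = (-23129 + 5*32³)*(-758 + 41418) = (-23129 + 5*32768)*40660 = (-23129 + 163840)*40660 = 140711*40660 = 5721309260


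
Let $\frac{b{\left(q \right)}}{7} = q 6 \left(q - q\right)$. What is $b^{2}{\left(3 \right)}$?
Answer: $0$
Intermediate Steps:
$b{\left(q \right)} = 0$ ($b{\left(q \right)} = 7 q 6 \left(q - q\right) = 7 \cdot 6 q 0 = 7 \cdot 0 = 0$)
$b^{2}{\left(3 \right)} = 0^{2} = 0$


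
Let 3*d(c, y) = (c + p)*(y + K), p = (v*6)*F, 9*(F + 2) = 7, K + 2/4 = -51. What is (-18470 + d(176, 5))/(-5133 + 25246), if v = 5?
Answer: -61889/60339 ≈ -1.0257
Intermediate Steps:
K = -103/2 (K = -1/2 - 51 = -103/2 ≈ -51.500)
F = -11/9 (F = -2 + (1/9)*7 = -2 + 7/9 = -11/9 ≈ -1.2222)
p = -110/3 (p = (5*6)*(-11/9) = 30*(-11/9) = -110/3 ≈ -36.667)
d(c, y) = (-110/3 + c)*(-103/2 + y)/3 (d(c, y) = ((c - 110/3)*(y - 103/2))/3 = ((-110/3 + c)*(-103/2 + y))/3 = (-110/3 + c)*(-103/2 + y)/3)
(-18470 + d(176, 5))/(-5133 + 25246) = (-18470 + (5665/9 - 110/9*5 - 103/6*176 + (1/3)*176*5))/(-5133 + 25246) = (-18470 + (5665/9 - 550/9 - 9064/3 + 880/3))/20113 = (-18470 - 6479/3)*(1/20113) = -61889/3*1/20113 = -61889/60339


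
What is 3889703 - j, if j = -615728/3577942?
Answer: 6958566173477/1788971 ≈ 3.8897e+6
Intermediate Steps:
j = -307864/1788971 (j = -615728*1/3577942 = -307864/1788971 ≈ -0.17209)
3889703 - j = 3889703 - 1*(-307864/1788971) = 3889703 + 307864/1788971 = 6958566173477/1788971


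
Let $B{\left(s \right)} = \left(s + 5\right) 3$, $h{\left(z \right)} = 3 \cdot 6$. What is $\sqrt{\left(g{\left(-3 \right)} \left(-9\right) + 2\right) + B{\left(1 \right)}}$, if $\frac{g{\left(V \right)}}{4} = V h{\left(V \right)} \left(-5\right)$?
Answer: $10 i \sqrt{97} \approx 98.489 i$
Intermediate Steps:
$h{\left(z \right)} = 18$
$g{\left(V \right)} = - 360 V$ ($g{\left(V \right)} = 4 V 18 \left(-5\right) = 4 \cdot 18 V \left(-5\right) = 4 \left(- 90 V\right) = - 360 V$)
$B{\left(s \right)} = 15 + 3 s$ ($B{\left(s \right)} = \left(5 + s\right) 3 = 15 + 3 s$)
$\sqrt{\left(g{\left(-3 \right)} \left(-9\right) + 2\right) + B{\left(1 \right)}} = \sqrt{\left(\left(-360\right) \left(-3\right) \left(-9\right) + 2\right) + \left(15 + 3 \cdot 1\right)} = \sqrt{\left(1080 \left(-9\right) + 2\right) + \left(15 + 3\right)} = \sqrt{\left(-9720 + 2\right) + 18} = \sqrt{-9718 + 18} = \sqrt{-9700} = 10 i \sqrt{97}$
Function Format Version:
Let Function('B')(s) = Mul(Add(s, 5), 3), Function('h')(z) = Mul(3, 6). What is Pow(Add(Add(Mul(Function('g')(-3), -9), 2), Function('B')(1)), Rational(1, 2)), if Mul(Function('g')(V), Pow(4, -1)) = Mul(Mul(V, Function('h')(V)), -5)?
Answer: Mul(10, I, Pow(97, Rational(1, 2))) ≈ Mul(98.489, I)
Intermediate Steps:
Function('h')(z) = 18
Function('g')(V) = Mul(-360, V) (Function('g')(V) = Mul(4, Mul(Mul(V, 18), -5)) = Mul(4, Mul(Mul(18, V), -5)) = Mul(4, Mul(-90, V)) = Mul(-360, V))
Function('B')(s) = Add(15, Mul(3, s)) (Function('B')(s) = Mul(Add(5, s), 3) = Add(15, Mul(3, s)))
Pow(Add(Add(Mul(Function('g')(-3), -9), 2), Function('B')(1)), Rational(1, 2)) = Pow(Add(Add(Mul(Mul(-360, -3), -9), 2), Add(15, Mul(3, 1))), Rational(1, 2)) = Pow(Add(Add(Mul(1080, -9), 2), Add(15, 3)), Rational(1, 2)) = Pow(Add(Add(-9720, 2), 18), Rational(1, 2)) = Pow(Add(-9718, 18), Rational(1, 2)) = Pow(-9700, Rational(1, 2)) = Mul(10, I, Pow(97, Rational(1, 2)))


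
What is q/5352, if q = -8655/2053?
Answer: -2885/3662552 ≈ -0.00078770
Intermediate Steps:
q = -8655/2053 (q = -8655*1/2053 = -8655/2053 ≈ -4.2158)
q/5352 = -8655/2053/5352 = -8655/2053*1/5352 = -2885/3662552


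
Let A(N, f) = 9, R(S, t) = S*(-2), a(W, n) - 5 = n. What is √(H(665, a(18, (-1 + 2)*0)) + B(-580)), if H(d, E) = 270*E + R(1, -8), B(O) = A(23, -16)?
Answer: √1357 ≈ 36.837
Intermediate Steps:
a(W, n) = 5 + n
R(S, t) = -2*S
B(O) = 9
H(d, E) = -2 + 270*E (H(d, E) = 270*E - 2*1 = 270*E - 2 = -2 + 270*E)
√(H(665, a(18, (-1 + 2)*0)) + B(-580)) = √((-2 + 270*(5 + (-1 + 2)*0)) + 9) = √((-2 + 270*(5 + 1*0)) + 9) = √((-2 + 270*(5 + 0)) + 9) = √((-2 + 270*5) + 9) = √((-2 + 1350) + 9) = √(1348 + 9) = √1357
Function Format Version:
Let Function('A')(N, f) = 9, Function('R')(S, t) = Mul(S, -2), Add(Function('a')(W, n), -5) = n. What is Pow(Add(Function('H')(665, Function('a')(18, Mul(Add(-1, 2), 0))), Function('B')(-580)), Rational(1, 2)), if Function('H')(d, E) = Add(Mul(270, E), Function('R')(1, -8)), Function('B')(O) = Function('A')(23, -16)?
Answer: Pow(1357, Rational(1, 2)) ≈ 36.837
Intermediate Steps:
Function('a')(W, n) = Add(5, n)
Function('R')(S, t) = Mul(-2, S)
Function('B')(O) = 9
Function('H')(d, E) = Add(-2, Mul(270, E)) (Function('H')(d, E) = Add(Mul(270, E), Mul(-2, 1)) = Add(Mul(270, E), -2) = Add(-2, Mul(270, E)))
Pow(Add(Function('H')(665, Function('a')(18, Mul(Add(-1, 2), 0))), Function('B')(-580)), Rational(1, 2)) = Pow(Add(Add(-2, Mul(270, Add(5, Mul(Add(-1, 2), 0)))), 9), Rational(1, 2)) = Pow(Add(Add(-2, Mul(270, Add(5, Mul(1, 0)))), 9), Rational(1, 2)) = Pow(Add(Add(-2, Mul(270, Add(5, 0))), 9), Rational(1, 2)) = Pow(Add(Add(-2, Mul(270, 5)), 9), Rational(1, 2)) = Pow(Add(Add(-2, 1350), 9), Rational(1, 2)) = Pow(Add(1348, 9), Rational(1, 2)) = Pow(1357, Rational(1, 2))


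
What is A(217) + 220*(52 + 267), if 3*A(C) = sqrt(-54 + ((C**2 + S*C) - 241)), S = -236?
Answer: 70180 + 47*I*sqrt(2)/3 ≈ 70180.0 + 22.156*I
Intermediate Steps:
A(C) = sqrt(-295 + C**2 - 236*C)/3 (A(C) = sqrt(-54 + ((C**2 - 236*C) - 241))/3 = sqrt(-54 + (-241 + C**2 - 236*C))/3 = sqrt(-295 + C**2 - 236*C)/3)
A(217) + 220*(52 + 267) = sqrt(-295 + 217**2 - 236*217)/3 + 220*(52 + 267) = sqrt(-295 + 47089 - 51212)/3 + 220*319 = sqrt(-4418)/3 + 70180 = (47*I*sqrt(2))/3 + 70180 = 47*I*sqrt(2)/3 + 70180 = 70180 + 47*I*sqrt(2)/3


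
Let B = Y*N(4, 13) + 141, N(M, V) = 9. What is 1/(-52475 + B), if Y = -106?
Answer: -1/53288 ≈ -1.8766e-5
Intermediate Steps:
B = -813 (B = -106*9 + 141 = -954 + 141 = -813)
1/(-52475 + B) = 1/(-52475 - 813) = 1/(-53288) = -1/53288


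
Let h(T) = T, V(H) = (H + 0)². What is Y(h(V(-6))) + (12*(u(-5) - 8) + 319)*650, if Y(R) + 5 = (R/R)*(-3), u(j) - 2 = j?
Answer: 121542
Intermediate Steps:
u(j) = 2 + j
V(H) = H²
Y(R) = -8 (Y(R) = -5 + (R/R)*(-3) = -5 + 1*(-3) = -5 - 3 = -8)
Y(h(V(-6))) + (12*(u(-5) - 8) + 319)*650 = -8 + (12*((2 - 5) - 8) + 319)*650 = -8 + (12*(-3 - 8) + 319)*650 = -8 + (12*(-11) + 319)*650 = -8 + (-132 + 319)*650 = -8 + 187*650 = -8 + 121550 = 121542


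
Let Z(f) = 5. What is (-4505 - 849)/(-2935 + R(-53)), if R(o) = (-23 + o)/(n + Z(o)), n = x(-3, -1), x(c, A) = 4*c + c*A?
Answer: 2677/1458 ≈ 1.8361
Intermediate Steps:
x(c, A) = 4*c + A*c
n = -9 (n = -3*(4 - 1) = -3*3 = -9)
R(o) = 23/4 - o/4 (R(o) = (-23 + o)/(-9 + 5) = (-23 + o)/(-4) = (-23 + o)*(-1/4) = 23/4 - o/4)
(-4505 - 849)/(-2935 + R(-53)) = (-4505 - 849)/(-2935 + (23/4 - 1/4*(-53))) = -5354/(-2935 + (23/4 + 53/4)) = -5354/(-2935 + 19) = -5354/(-2916) = -5354*(-1/2916) = 2677/1458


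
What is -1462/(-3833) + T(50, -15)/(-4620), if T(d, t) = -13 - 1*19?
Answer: 1719274/4427115 ≈ 0.38835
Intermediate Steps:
T(d, t) = -32 (T(d, t) = -13 - 19 = -32)
-1462/(-3833) + T(50, -15)/(-4620) = -1462/(-3833) - 32/(-4620) = -1462*(-1/3833) - 32*(-1/4620) = 1462/3833 + 8/1155 = 1719274/4427115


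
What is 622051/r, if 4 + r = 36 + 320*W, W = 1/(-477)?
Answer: 296718327/14944 ≈ 19855.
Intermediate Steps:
W = -1/477 ≈ -0.0020964
r = 14944/477 (r = -4 + (36 + 320*(-1/477)) = -4 + (36 - 320/477) = -4 + 16852/477 = 14944/477 ≈ 31.329)
622051/r = 622051/(14944/477) = 622051*(477/14944) = 296718327/14944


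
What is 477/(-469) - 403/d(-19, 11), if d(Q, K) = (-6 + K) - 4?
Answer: -189484/469 ≈ -404.02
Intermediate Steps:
d(Q, K) = -10 + K
477/(-469) - 403/d(-19, 11) = 477/(-469) - 403/(-10 + 11) = 477*(-1/469) - 403/1 = -477/469 - 403*1 = -477/469 - 403 = -189484/469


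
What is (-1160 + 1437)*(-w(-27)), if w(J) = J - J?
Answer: 0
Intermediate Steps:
w(J) = 0
(-1160 + 1437)*(-w(-27)) = (-1160 + 1437)*(-1*0) = 277*0 = 0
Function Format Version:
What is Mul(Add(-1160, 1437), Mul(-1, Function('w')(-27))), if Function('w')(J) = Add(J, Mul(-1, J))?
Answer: 0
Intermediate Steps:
Function('w')(J) = 0
Mul(Add(-1160, 1437), Mul(-1, Function('w')(-27))) = Mul(Add(-1160, 1437), Mul(-1, 0)) = Mul(277, 0) = 0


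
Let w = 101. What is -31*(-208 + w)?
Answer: 3317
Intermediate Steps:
-31*(-208 + w) = -31*(-208 + 101) = -31*(-107) = 3317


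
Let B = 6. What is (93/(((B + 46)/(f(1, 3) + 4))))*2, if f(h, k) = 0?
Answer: 186/13 ≈ 14.308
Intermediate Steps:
(93/(((B + 46)/(f(1, 3) + 4))))*2 = (93/(((6 + 46)/(0 + 4))))*2 = (93/((52/4)))*2 = (93/((52*(¼))))*2 = (93/13)*2 = 186/13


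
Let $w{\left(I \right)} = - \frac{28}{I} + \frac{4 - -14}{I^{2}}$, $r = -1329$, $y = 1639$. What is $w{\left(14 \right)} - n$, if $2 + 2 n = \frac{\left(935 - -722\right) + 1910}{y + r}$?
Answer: $- \frac{202373}{30380} \approx -6.6614$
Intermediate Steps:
$w{\left(I \right)} = - \frac{28}{I} + \frac{18}{I^{2}}$ ($w{\left(I \right)} = - \frac{28}{I} + \frac{4 + 14}{I^{2}} = - \frac{28}{I} + \frac{18}{I^{2}}$)
$n = \frac{2947}{620}$ ($n = -1 + \frac{\left(\left(935 - -722\right) + 1910\right) \frac{1}{1639 - 1329}}{2} = -1 + \frac{\left(\left(935 + 722\right) + 1910\right) \frac{1}{310}}{2} = -1 + \frac{\left(1657 + 1910\right) \frac{1}{310}}{2} = -1 + \frac{3567 \cdot \frac{1}{310}}{2} = -1 + \frac{1}{2} \cdot \frac{3567}{310} = -1 + \frac{3567}{620} = \frac{2947}{620} \approx 4.7532$)
$w{\left(14 \right)} - n = \frac{2 \left(9 - 196\right)}{196} - \frac{2947}{620} = 2 \cdot \frac{1}{196} \left(9 - 196\right) - \frac{2947}{620} = 2 \cdot \frac{1}{196} \left(-187\right) - \frac{2947}{620} = - \frac{187}{98} - \frac{2947}{620} = - \frac{202373}{30380}$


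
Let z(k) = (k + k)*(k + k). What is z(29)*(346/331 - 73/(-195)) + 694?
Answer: 353047642/64545 ≈ 5469.8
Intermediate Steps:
z(k) = 4*k**2 (z(k) = (2*k)*(2*k) = 4*k**2)
z(29)*(346/331 - 73/(-195)) + 694 = (4*29**2)*(346/331 - 73/(-195)) + 694 = (4*841)*(346*(1/331) - 73*(-1/195)) + 694 = 3364*(346/331 + 73/195) + 694 = 3364*(91633/64545) + 694 = 308253412/64545 + 694 = 353047642/64545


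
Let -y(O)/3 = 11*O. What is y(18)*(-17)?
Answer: 10098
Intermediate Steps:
y(O) = -33*O
y(18)*(-17) = -33*18*(-17) = -594*(-17) = 10098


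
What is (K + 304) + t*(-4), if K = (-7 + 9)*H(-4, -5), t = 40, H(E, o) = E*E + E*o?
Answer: 216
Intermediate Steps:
H(E, o) = E**2 + E*o
K = 72 (K = (-7 + 9)*(-4*(-4 - 5)) = 2*(-4*(-9)) = 2*36 = 72)
(K + 304) + t*(-4) = (72 + 304) + 40*(-4) = 376 - 160 = 216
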